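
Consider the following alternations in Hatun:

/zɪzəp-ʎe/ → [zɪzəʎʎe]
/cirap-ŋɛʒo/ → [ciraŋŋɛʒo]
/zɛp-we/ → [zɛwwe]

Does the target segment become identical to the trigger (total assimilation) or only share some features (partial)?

Underlying /p/ is realised as [ʎ] next to /ʎ/; /ʎ/ itself does not change.
The output [ʎ] is identical to the trigger /ʎ/ — every feature (place, manner, voicing) has been copied — so this is total assimilation.
The other forms behave the same way: /p/ → [ŋ] before /ŋ/; /p/ → [w] before /w/ — in each case the output is a copy of the following consonant.

total assimilation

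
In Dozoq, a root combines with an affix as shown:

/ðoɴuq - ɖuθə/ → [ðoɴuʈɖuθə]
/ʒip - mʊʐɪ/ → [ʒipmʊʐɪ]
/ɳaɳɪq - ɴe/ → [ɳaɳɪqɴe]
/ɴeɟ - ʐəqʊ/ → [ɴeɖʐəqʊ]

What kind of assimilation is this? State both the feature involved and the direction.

regressive place assimilation

The segment that alternates is /q/, which surfaces as [ʈ] when adjacent to /ɖ/.
/q/ is uvular while /ɖ/ is retroflex; the output [ʈ] is retroflex, matching the trigger — so the feature that spreads is place.
Manner and voice are unchanged, so the assimilation is partial, not total.
The other alternating form patterns the same way: /ɟ/ → [ɖ] before /ʐ/ (palatal → retroflex, matching retroflex) — only place changes, and always toward the following segment.
No alternation appears in [ʒipmʊʐɪ], [ɳaɳɪqɴe]: there the adjacent consonants already agree in place (/p/ and /m/ are both bilabial; /q/ and /ɴ/ are both uvular), so these forms are consistent with the same rule.
The trigger is the following segment, so the direction is regressive (anticipatory).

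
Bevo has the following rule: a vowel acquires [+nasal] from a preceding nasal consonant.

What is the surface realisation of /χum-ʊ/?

[χumʊ̃]

The vowel /ʊ/ is adjacent to the preceding nasal /m/, so it acquires [+nasal] and surfaces as [ʊ̃].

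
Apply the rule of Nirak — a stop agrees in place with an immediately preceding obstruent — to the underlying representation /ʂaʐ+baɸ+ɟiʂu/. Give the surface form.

/b/ is a voiced bilabial stop. The preceding trigger /ʐ/ is retroflex, so /b/ must become retroflex as well.
Changing only its place to retroflex gives [ɖ] — the voiced retroflex stop.
At the second juncture, /ɟ/ likewise becomes [b] adjacent to /ɸ/.

[ʂaʐɖaɸbiʂu]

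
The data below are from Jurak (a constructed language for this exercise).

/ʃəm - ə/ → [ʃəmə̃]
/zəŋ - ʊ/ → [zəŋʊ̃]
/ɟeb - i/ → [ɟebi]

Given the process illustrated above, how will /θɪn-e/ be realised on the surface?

[θɪnẽ]

The data show progressive nasality assimilation (vowel nasalisation): /ə/ → [ə̃] after /m/; /ʊ/ → [ʊ̃] after /ŋ/ — a vowel is nasalised by an immediately preceding nasal consonant.
No change occurs in [ɟebi] because the vowel at the boundary is adjacent to an oral consonant, not a nasal (/i/ next to /b/).
/e/ sits next to the nasal /n/ and is therefore nasalised to [ẽ].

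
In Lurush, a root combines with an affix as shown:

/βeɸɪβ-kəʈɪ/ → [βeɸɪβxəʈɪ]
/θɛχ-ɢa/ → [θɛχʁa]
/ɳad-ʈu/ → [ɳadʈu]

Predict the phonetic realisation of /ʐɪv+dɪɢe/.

The data show progressive manner assimilation: /k/ → [x] after /β/; /ɢ/ → [ʁ] after /χ/. In each pair only manner changes, matching the preceding consonant, while place and voice stay constant.
No alternation appears in [ɳadʈu]: there the adjacent consonants already agree in manner (/ʈ/ and /d/ are both stops), so this form is consistent with the same rule.
The rule targets /d/ (voiced alveolar stop), which sits after the trigger /v/ (fricative).
The voiced alveolar fricative is [z], so /d/ → [z].

[ʐɪvzɪɢe]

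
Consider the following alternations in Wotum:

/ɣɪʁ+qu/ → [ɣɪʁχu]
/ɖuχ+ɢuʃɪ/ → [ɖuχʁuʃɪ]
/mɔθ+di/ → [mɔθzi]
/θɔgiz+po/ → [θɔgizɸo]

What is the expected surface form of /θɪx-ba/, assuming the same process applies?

The data show progressive manner assimilation: /q/ → [χ] after /ʁ/; /ɢ/ → [ʁ] after /χ/; /d/ → [z] after /θ/; /p/ → [ɸ] after /z/. In each pair only manner changes, matching the preceding consonant, while place and voice stay constant.
The rule targets /b/ (voiced bilabial stop), which sits after the trigger /x/ (fricative).
The voiced bilabial fricative is [β], so /b/ → [β].

[θɪxβa]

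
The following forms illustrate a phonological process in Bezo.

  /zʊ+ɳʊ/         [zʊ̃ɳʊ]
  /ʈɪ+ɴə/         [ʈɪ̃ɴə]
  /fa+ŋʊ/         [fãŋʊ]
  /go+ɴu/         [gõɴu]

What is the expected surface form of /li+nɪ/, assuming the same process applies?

[lĩnɪ]

The data show regressive nasality assimilation (vowel nasalisation): /ʊ/ → [ʊ̃] before /ɳ/; /ɪ/ → [ɪ̃] before /ɴ/; /a/ → [ã] before /ŋ/; /o/ → [õ] before /ɴ/ — a vowel is nasalised by an immediately following nasal consonant.
The vowel /i/ is adjacent to the following nasal /n/, so it acquires [+nasal] and surfaces as [ĩ].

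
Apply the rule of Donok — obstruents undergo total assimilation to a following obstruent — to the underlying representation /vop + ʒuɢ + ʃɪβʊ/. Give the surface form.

[voʒʒuʃʃɪβʊ]

/p/ is the segment targeted by the rule; it sits immediately before /ʒ/, so it assimilates completely and surfaces as [ʒ].
At the second juncture, /ɢ/ likewise becomes [ʃ] adjacent to /ʃ/.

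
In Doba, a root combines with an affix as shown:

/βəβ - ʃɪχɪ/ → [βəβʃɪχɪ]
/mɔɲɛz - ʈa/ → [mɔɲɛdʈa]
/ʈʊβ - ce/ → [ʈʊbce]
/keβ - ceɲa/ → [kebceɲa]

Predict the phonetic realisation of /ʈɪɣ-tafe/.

The data show regressive manner assimilation: /z/ → [d] before /ʈ/; /β/ → [b] before /c/. In each pair only manner changes, matching the following consonant, while place and voice stay constant.
Nothing changes in [βəβʃɪχɪ]: there the adjacent consonants already agree in manner (/β/ and /ʃ/ are both fricatives), so this form is consistent with the same rule.
/ɣ/ is a voiced velar fricative. The following trigger /t/ is a stop, so /ɣ/ must become a stop as well.
The voiced velar stop is [g], so /ɣ/ → [g].

[ʈɪgtafe]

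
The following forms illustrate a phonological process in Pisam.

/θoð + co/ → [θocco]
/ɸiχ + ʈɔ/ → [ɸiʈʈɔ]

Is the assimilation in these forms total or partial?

total assimilation

Underlying /ð/ is realised as [c] next to /c/; /c/ itself does not change.
The output [c] is identical to the trigger /c/ — every feature (place, manner, voicing) has been copied — so this is total assimilation.
The remaining alternation confirms this: /χ/ → [ʈ] before /ʈ/ — in each case the output is a copy of the following consonant.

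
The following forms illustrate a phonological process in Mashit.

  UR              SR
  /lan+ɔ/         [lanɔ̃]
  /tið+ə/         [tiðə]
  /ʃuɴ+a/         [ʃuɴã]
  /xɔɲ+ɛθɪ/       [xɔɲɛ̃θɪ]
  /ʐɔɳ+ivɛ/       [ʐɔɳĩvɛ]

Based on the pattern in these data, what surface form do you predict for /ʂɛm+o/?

The data show progressive nasality assimilation (vowel nasalisation): /ɔ/ → [ɔ̃] after /n/; /a/ → [ã] after /ɴ/; /ɛ/ → [ɛ̃] after /ɲ/; /i/ → [ĩ] after /ɳ/ — a vowel is nasalised by an immediately preceding nasal consonant.
No change occurs in [tiðə] because the vowel at the boundary is adjacent to an oral consonant, not a nasal (/ə/ next to /ð/).
/o/ sits next to the nasal /m/ and is therefore nasalised to [õ].

[ʂɛmõ]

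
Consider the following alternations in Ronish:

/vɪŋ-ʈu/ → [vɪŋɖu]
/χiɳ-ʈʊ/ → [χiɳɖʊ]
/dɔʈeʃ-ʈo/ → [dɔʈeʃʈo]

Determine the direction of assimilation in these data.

progressive

Underlying /ʈ/ is realised as [ɖ] next to /ŋ/; /ŋ/ itself does not change.
/ʈ/ is voiceless while /ŋ/ is voiced; the output [ɖ] is voiced, matching the trigger — so the feature that spreads is voicing.
Checking the remaining alternation: /ʈ/ → [ɖ] after /ɳ/ (voiceless → voiced, matching voiced) — only voicing changes, and always toward the preceding segment.
Nothing changes in [dɔʈeʃʈo]: there the adjacent consonants already agree in voicing (/ʈ/ and /ʃ/ are both voiceless), so this form is consistent with the same rule.
Since the segment that changes follows the conditioning segment, the assimilation is progressive.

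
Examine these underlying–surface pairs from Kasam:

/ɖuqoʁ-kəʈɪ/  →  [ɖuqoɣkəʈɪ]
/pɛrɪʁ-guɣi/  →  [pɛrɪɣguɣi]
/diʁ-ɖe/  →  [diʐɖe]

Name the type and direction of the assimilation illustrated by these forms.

regressive place assimilation

The segment that alternates is /ʁ/, which surfaces as [ɣ] when adjacent to /k/.
/ʁ/ is uvular while /k/ is velar; the output [ɣ] is velar, matching the trigger — so the feature that spreads is place.
Manner and voice are unchanged, so the assimilation is partial, not total.
The same holds elsewhere in the data: /ʁ/ → [ɣ] before /g/ (uvular → velar, matching velar); /ʁ/ → [ʐ] before /ɖ/ (uvular → retroflex, matching retroflex) — only place changes, and always toward the following segment.
The trigger is the following segment, so the direction is regressive (anticipatory).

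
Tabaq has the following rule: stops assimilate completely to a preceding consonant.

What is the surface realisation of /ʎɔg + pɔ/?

[ʎɔggɔ]

/p/ is the segment targeted by the rule; it sits immediately after /g/, so it assimilates completely and surfaces as [g].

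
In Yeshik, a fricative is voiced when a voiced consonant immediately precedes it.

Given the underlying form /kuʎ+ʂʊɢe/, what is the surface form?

/ʂ/ is a voiceless retroflex fricative. The preceding trigger /ʎ/ is voiced, so /ʂ/ must become voiced as well.
Changing only its voicing to voiced gives [ʐ] — the voiced retroflex fricative.

[kuʎʐʊɢe]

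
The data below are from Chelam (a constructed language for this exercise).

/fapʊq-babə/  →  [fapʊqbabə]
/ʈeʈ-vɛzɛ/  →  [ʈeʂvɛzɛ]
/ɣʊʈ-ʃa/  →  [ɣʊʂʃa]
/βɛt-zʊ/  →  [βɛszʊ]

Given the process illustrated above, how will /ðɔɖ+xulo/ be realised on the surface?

[ðɔʐxulo]

The data show regressive manner assimilation: /ʈ/ → [ʂ] before /v/; /ʈ/ → [ʂ] before /ʃ/; /t/ → [s] before /z/. In each pair only manner changes, matching the following consonant, while place and voice stay constant.
Nothing changes in [fapʊqbabə]: there the adjacent consonants already agree in manner (/q/ and /b/ are both stops), so this form is consistent with the same rule.
/ɖ/ is a voiced retroflex stop. The following trigger /x/ is a fricative, so /ɖ/ must become a fricative as well.
The voiced retroflex fricative is [ʐ], so /ɖ/ → [ʐ].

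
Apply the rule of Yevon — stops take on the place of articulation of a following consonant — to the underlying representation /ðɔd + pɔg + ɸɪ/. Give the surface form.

[ðɔbpɔbɸɪ]

/d/ is a voiced alveolar stop. The following trigger /p/ is bilabial, so /d/ must become bilabial as well.
A voiced bilabial stop is [b], so the surface segment is [b].
At the second juncture, /g/ likewise becomes [b] adjacent to /ɸ/.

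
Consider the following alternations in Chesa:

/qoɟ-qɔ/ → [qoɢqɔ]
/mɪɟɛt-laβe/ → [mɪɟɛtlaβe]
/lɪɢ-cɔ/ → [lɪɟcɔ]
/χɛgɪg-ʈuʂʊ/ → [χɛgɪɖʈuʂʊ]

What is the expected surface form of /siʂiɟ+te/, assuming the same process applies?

[siʂidte]

The data show regressive place assimilation: /ɟ/ → [ɢ] before /q/; /ɢ/ → [ɟ] before /c/; /g/ → [ɖ] before /ʈ/. In each pair only place changes, matching the following consonant, while manner and voice stay constant.
No alternation appears in [mɪɟɛtlaβe]: there the adjacent consonants already agree in place (/t/ and /l/ are both alveolar), so this form is consistent with the same rule.
The rule targets /ɟ/ (voiced palatal stop), which sits before the trigger /t/ (alveolar).
Changing only its place to alveolar gives [d] — the voiced alveolar stop.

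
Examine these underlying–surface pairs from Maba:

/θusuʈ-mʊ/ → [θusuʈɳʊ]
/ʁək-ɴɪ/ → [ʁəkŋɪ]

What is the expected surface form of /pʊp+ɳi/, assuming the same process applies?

[pʊpmi]

The data show progressive place assimilation: /m/ → [ɳ] after /ʈ/; /ɴ/ → [ŋ] after /k/. In each pair only place changes, matching the preceding consonant, while manner and voice stay constant.
/ɳ/ is a voiced retroflex nasal. The preceding trigger /p/ is bilabial, so /ɳ/ must become bilabial as well.
A voiced bilabial nasal is [m], so the surface segment is [m].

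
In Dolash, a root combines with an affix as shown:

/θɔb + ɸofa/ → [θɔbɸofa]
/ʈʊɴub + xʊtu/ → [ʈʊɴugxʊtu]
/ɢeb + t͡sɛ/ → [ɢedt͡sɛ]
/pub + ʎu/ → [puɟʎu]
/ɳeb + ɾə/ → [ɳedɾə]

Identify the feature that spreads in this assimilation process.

The segment that alternates is /b/, which surfaces as [g] when adjacent to /x/.
The change bilabial → velar matches the place of the following /x/, identifying this as place assimilation.
Checking the remaining alternations: /b/ → [d] before /t͡s/ (bilabial → alveolar, matching alveolar); /b/ → [ɟ] before /ʎ/ (bilabial → palatal, matching palatal); /b/ → [d] before /ɾ/ (bilabial → alveolar, matching alveolar) — only place changes, and always toward the following segment.
Nothing changes in [θɔbɸofa]: there the adjacent consonants already agree in place (/b/ and /ɸ/ are both bilabial), so this form is consistent with the same rule.

place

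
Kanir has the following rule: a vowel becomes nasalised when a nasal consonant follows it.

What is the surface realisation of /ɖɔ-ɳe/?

/ɔ/ sits next to the nasal /ɳ/ and is therefore nasalised to [ɔ̃].

[ɖɔ̃ɳe]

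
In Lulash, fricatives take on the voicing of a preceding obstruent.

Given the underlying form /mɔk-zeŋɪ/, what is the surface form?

The rule targets /z/ (voiced alveolar fricative), which sits after the trigger /k/ (voiceless).
Changing only its voicing to voiceless gives [s] — the voiceless alveolar fricative.

[mɔkseŋɪ]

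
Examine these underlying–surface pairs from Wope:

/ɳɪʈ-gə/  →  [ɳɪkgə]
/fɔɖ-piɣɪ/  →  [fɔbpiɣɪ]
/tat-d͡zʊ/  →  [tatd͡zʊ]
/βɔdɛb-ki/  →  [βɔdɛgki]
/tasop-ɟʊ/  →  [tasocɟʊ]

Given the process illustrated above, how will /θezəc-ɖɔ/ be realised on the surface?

[θezəʈɖɔ]

The data show regressive place assimilation: /ʈ/ → [k] before /g/; /ɖ/ → [b] before /p/; /b/ → [g] before /k/; /p/ → [c] before /ɟ/. In each pair only place changes, matching the following consonant, while manner and voice stay constant.
No alternation appears in [tatd͡zʊ]: there the adjacent consonants already agree in place (/t/ and /d͡z/ are both alveolar), so this form is consistent with the same rule.
The rule targets /c/ (voiceless palatal stop), which sits before the trigger /ɖ/ (retroflex).
A voiceless retroflex stop is [ʈ], so the surface segment is [ʈ].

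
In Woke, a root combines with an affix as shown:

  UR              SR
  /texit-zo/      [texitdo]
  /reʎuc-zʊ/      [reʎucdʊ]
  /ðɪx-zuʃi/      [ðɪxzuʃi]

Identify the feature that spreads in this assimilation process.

Underlying /z/ is realised as [d] next to /t/; /t/ itself does not change.
The change fricative → stop matches the manner of the preceding /t/, identifying this as manner assimilation.
Checking the remaining alternation: /z/ → [d] after /c/ (fricative → stop, matching a stop) — only manner changes, and always toward the preceding segment.
Nothing changes in [ðɪxzuʃi]: there the adjacent consonants already agree in manner (/z/ and /x/ are both fricatives), so this form is consistent with the same rule.

manner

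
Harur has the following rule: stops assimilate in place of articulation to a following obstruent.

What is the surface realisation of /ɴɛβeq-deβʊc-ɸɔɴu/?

/q/ is a voiceless uvular stop. The following trigger /d/ is alveolar, so /q/ must become alveolar as well.
Changing only its place to alveolar gives [t] — the voiceless alveolar stop.
The same rule applies at the second boundary: /c/ → [p] next to /ɸ/.

[ɴɛβetdeβʊpɸɔɴu]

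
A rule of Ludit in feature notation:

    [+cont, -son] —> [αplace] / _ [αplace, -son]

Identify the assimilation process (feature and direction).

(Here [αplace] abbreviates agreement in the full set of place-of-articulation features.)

The shared variable α links the value of the place features (abbreviated [place]) on the target to the same value on the neighbouring segment, so place is the feature that assimilates.
Since the environment is written after the underscore, the trigger follows the target; the direction is regressive.

regressive place assimilation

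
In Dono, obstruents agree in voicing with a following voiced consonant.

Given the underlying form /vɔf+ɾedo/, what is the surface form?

[vɔvɾedo]

/f/ is a voiceless labiodental fricative. The following trigger /ɾ/ is voiced, so /f/ must become voiced as well.
Changing only its voicing to voiced gives [v] — the voiced labiodental fricative.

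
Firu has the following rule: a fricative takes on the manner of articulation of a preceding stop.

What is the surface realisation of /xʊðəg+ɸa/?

/ɸ/ is a voiceless bilabial fricative. The preceding trigger /g/ is a stop, so /ɸ/ must become a stop as well.
Changing only its manner to stop gives [p] — the voiceless bilabial stop.

[xʊðəgpa]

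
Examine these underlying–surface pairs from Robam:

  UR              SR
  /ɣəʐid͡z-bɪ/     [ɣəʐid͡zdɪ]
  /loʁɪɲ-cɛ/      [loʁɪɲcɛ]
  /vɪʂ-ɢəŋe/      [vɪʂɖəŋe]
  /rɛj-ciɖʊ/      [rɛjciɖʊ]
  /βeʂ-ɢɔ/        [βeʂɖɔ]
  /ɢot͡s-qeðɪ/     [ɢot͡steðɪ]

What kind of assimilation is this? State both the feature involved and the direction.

progressive place assimilation

The segment that alternates is /b/, which surfaces as [d] when adjacent to /d͡z/.
/b/ is bilabial while /d͡z/ is alveolar; the output [d] is alveolar, matching the trigger — so the feature that spreads is place.
Manner and voice are unchanged, so the assimilation is partial, not total.
Checking the remaining alternations: /ɢ/ → [ɖ] after /ʂ/ (uvular → retroflex, matching retroflex); /q/ → [t] after /t͡s/ (uvular → alveolar, matching alveolar) — only place changes, and always toward the preceding segment.
No alternation appears in [loʁɪɲcɛ], [rɛjciɖʊ]: there the adjacent consonants already agree in place (/c/ and /ɲ/ are both palatal; /c/ and /j/ are both palatal), so these forms are consistent with the same rule.
The trigger is the preceding segment, so the direction is progressive (perseverative).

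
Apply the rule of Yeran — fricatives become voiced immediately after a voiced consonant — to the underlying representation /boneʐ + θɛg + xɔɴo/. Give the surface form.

[boneʐðɛgɣɔɴo]

The rule targets /θ/ (voiceless dental fricative), which sits after the trigger /ʐ/ (voiced).
A voiced dental fricative is [ð], so the surface segment is [ð].
At the second juncture, /x/ likewise becomes [ɣ] adjacent to /g/.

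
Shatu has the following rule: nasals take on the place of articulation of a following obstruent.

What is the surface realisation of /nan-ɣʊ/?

/n/ is a voiced alveolar nasal. The following trigger /ɣ/ is velar, so /n/ must become velar as well.
A voiced velar nasal is [ŋ], so the surface segment is [ŋ].

[naŋɣʊ]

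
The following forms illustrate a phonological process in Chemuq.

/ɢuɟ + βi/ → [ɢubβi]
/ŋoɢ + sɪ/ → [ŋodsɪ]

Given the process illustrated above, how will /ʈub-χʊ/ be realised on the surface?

[ʈuɢχʊ]

The data show regressive place assimilation: /ɟ/ → [b] before /β/; /ɢ/ → [d] before /s/. In each pair only place changes, matching the following consonant, while manner and voice stay constant.
The rule targets /b/ (voiced bilabial stop), which sits before the trigger /χ/ (uvular).
Changing only its place to uvular gives [ɢ] — the voiced uvular stop.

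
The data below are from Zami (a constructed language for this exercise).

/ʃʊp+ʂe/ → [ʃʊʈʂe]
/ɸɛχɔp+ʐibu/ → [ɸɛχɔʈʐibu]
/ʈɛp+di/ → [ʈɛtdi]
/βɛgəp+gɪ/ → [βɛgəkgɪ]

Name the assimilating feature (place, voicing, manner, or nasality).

place

Comparing underlying and surface forms, /p/ → [ʈ] is the alternation; the neighbouring /ʂ/ is constant.
The change bilabial → retroflex matches the place of the following /ʂ/, identifying this as place assimilation.
The other alternating forms pattern the same way: /p/ → [ʈ] before /ʐ/ (bilabial → retroflex, matching retroflex); /p/ → [t] before /d/ (bilabial → alveolar, matching alveolar); /p/ → [k] before /g/ (bilabial → velar, matching velar) — only place changes, and always toward the following segment.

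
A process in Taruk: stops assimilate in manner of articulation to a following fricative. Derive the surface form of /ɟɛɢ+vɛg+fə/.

/ɢ/ is a voiced uvular stop. The following trigger /v/ is a fricative, so /ɢ/ must become a fricative as well.
A voiced uvular fricative is [ʁ], so the surface segment is [ʁ].
The same rule applies at the second boundary: /g/ → [ɣ] next to /f/.

[ɟɛʁvɛɣfə]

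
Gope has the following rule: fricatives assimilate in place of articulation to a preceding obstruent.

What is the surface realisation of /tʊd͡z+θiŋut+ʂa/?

The rule targets /θ/ (voiceless dental fricative), which sits after the trigger /d͡z/ (alveolar).
The voiceless alveolar fricative is [s], so /θ/ → [s].
At the second juncture, /ʂ/ likewise becomes [s] adjacent to /t/.

[tʊd͡zsiŋutsa]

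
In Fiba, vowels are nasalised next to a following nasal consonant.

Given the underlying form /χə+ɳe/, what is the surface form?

The vowel /ə/ is adjacent to the following nasal /ɳ/, so it acquires [+nasal] and surfaces as [ə̃].

[χə̃ɳe]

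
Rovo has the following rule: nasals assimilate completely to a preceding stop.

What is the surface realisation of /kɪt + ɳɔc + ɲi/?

[kɪttɔcci]

/ɳ/ is the segment targeted by the rule; it sits immediately after /t/, so it assimilates completely and surfaces as [t].
The same rule applies at the second boundary: /ɲ/ → [c] next to /c/.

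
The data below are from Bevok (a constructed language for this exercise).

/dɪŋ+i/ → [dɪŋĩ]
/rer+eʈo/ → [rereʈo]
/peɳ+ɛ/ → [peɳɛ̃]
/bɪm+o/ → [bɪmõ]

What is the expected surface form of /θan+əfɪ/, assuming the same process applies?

The data show progressive nasality assimilation (vowel nasalisation): /i/ → [ĩ] after /ŋ/; /ɛ/ → [ɛ̃] after /ɳ/; /o/ → [õ] after /m/ — a vowel is nasalised by an immediately preceding nasal consonant.
No change occurs in [rereʈo] because the vowel at the boundary is adjacent to an oral consonant, not a nasal (/e/ next to /r/).
/ə/ sits next to the nasal /n/ and is therefore nasalised to [ə̃].

[θanə̃fɪ]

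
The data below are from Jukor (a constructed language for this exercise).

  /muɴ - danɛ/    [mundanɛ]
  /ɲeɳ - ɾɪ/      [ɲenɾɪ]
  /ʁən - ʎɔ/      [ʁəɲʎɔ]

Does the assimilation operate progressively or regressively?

Comparing underlying and surface forms, /ɴ/ → [n] is the alternation; the neighbouring /d/ is constant.
/ɴ/ is uvular while /d/ is alveolar; the output [n] is alveolar, matching the trigger — so the feature that spreads is place.
The same holds elsewhere in the data: /ɳ/ → [n] before /ɾ/ (retroflex → alveolar, matching alveolar); /n/ → [ɲ] before /ʎ/ (alveolar → palatal, matching palatal) — only place changes, and always toward the following segment.
The trigger is the following segment, so the direction is regressive (anticipatory).

regressive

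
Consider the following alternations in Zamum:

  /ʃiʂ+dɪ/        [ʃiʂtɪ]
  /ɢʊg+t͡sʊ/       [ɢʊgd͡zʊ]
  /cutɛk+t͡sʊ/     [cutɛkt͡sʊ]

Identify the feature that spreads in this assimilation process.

voicing

The segment that alternates is /d/, which surfaces as [t] when adjacent to /ʂ/.
/d/ is voiced while /ʂ/ is voiceless; the output [t] is voiceless, matching the trigger — so the feature that spreads is voicing.
The other alternating form patterns the same way: /t͡s/ → [d͡z] after /g/ (voiceless → voiced, matching voiced) — only voicing changes, and always toward the preceding segment.
No alternation appears in [cutɛkt͡sʊ]: there the adjacent consonants already agree in voicing (/t͡s/ and /k/ are both voiceless), so this form is consistent with the same rule.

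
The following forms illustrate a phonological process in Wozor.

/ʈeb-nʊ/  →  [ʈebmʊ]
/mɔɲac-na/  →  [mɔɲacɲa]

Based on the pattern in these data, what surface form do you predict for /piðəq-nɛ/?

The data show progressive place assimilation: /n/ → [m] after /b/; /n/ → [ɲ] after /c/. In each pair only place changes, matching the preceding consonant, while manner and voice stay constant.
/n/ is a voiced alveolar nasal. The preceding trigger /q/ is uvular, so /n/ must become uvular as well.
Changing only its place to uvular gives [ɴ] — the voiced uvular nasal.

[piðəqɴɛ]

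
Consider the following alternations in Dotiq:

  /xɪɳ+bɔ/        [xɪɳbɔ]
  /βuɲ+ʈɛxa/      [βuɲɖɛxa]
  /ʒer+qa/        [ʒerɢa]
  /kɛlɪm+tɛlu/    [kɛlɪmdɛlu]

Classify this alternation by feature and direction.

The segment that alternates is /ʈ/, which surfaces as [ɖ] when adjacent to /ɲ/.
The change voiceless → voiced matches the voicing of the preceding /ɲ/, identifying this as voicing assimilation.
Place and manner are unchanged, so the assimilation is partial, not total.
The same holds elsewhere in the data: /q/ → [ɢ] after /r/ (voiceless → voiced, matching voiced); /t/ → [d] after /m/ (voiceless → voiced, matching voiced) — only voicing changes, and always toward the preceding segment.
Nothing changes in [xɪɳbɔ]: there the adjacent consonants already agree in voicing (/b/ and /ɳ/ are both voiced), so this form is consistent with the same rule.
The trigger is the preceding segment, so the direction is progressive (perseverative).

progressive voicing assimilation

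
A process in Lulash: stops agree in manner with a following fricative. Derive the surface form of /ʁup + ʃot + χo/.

[ʁuɸʃosχo]

The rule targets /p/ (voiceless bilabial stop), which sits before the trigger /ʃ/ (fricative).
Changing only its manner to fricative gives [ɸ] — the voiceless bilabial fricative.
At the second juncture, /t/ likewise becomes [s] adjacent to /χ/.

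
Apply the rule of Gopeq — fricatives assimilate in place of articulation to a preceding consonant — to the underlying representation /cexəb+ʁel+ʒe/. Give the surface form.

/ʁ/ is a voiced uvular fricative. The preceding trigger /b/ is bilabial, so /ʁ/ must become bilabial as well.
Changing only its place to bilabial gives [β] — the voiced bilabial fricative.
The same rule applies at the second boundary: /ʒ/ → [z] next to /l/.

[cexəbβelze]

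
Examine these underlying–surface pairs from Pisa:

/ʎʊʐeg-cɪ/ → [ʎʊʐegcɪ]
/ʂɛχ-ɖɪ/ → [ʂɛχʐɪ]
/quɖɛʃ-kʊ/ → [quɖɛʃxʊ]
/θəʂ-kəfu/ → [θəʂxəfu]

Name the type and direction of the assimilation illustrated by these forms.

Comparing underlying and surface forms, /ɖ/ → [ʐ] is the alternation; the neighbouring /χ/ is constant.
The change stop → fricative matches the manner of the preceding /χ/, identifying this as manner assimilation.
Place and voice are unchanged, so the assimilation is partial, not total.
Checking the remaining alternations: /k/ → [x] after /ʃ/ (stop → fricative, matching a fricative); /k/ → [x] after /ʂ/ (stop → fricative, matching a fricative) — only manner changes, and always toward the preceding segment.
Nothing changes in [ʎʊʐegcɪ]: there the adjacent consonants already agree in manner (/c/ and /g/ are both stops), so this form is consistent with the same rule.
Since the segment that changes follows the conditioning segment, the assimilation is progressive.

progressive manner assimilation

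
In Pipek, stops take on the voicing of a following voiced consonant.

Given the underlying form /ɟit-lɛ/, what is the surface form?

[ɟidlɛ]

/t/ is a voiceless alveolar stop. The following trigger /l/ is voiced, so /t/ must become voiced as well.
A voiced alveolar stop is [d], so the surface segment is [d].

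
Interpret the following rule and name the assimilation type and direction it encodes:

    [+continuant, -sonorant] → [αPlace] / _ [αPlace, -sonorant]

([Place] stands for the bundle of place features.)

regressive place assimilation

The shared variable α links the value of the place features (abbreviated [Place]) on the target to the same value on the neighbouring segment, so place is the feature that assimilates.
The conditioning segment sits to the right of the focus bar, meaning the trigger follows the segment that changes — regressive assimilation.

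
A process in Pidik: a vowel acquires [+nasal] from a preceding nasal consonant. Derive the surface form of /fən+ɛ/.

/ɛ/ sits next to the nasal /n/ and is therefore nasalised to [ɛ̃].

[fənɛ̃]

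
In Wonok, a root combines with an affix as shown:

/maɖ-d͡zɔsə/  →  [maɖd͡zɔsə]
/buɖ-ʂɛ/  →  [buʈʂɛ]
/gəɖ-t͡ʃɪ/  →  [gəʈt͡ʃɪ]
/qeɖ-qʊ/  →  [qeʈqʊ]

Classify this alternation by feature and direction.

The segment that alternates is /ɖ/, which surfaces as [ʈ] when adjacent to /ʂ/.
/ɖ/ is voiced while /ʂ/ is voiceless; the output [ʈ] is voiceless, matching the trigger — so the feature that spreads is voicing.
Place and manner are unchanged, so the assimilation is partial, not total.
Checking the remaining alternations: /ɖ/ → [ʈ] before /t͡ʃ/ (voiced → voiceless, matching voiceless); /ɖ/ → [ʈ] before /q/ (voiced → voiceless, matching voiceless) — only voicing changes, and always toward the following segment.
No alternation appears in [maɖd͡zɔsə]: there the adjacent consonants already agree in voicing (/ɖ/ and /d͡z/ are both voiced), so this form is consistent with the same rule.
Since the segment that changes precedes the conditioning segment, the assimilation is regressive.

regressive voicing assimilation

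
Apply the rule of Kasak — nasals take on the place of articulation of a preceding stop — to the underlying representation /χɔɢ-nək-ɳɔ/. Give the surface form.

[χɔɢɴəkŋɔ]

The rule targets /n/ (voiced alveolar nasal), which sits after the trigger /ɢ/ (uvular).
A voiced uvular nasal is [ɴ], so the surface segment is [ɴ].
The same rule applies at the second boundary: /ɳ/ → [ŋ] next to /k/.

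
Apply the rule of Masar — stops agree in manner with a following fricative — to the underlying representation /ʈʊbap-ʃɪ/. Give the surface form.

[ʈʊbaɸʃɪ]

/p/ is a voiceless bilabial stop. The following trigger /ʃ/ is a fricative, so /p/ must become a fricative as well.
A voiceless bilabial fricative is [ɸ], so the surface segment is [ɸ].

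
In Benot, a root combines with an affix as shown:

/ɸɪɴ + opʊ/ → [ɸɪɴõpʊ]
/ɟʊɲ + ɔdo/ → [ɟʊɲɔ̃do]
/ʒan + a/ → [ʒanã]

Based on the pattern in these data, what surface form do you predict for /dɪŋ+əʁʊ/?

[dɪŋə̃ʁʊ]

The data show progressive nasality assimilation (vowel nasalisation): /o/ → [õ] after /ɴ/; /ɔ/ → [ɔ̃] after /ɲ/; /a/ → [ã] after /n/ — a vowel is nasalised by an immediately preceding nasal consonant.
The vowel /ə/ is adjacent to the preceding nasal /ŋ/, so it acquires [+nasal] and surfaces as [ə̃].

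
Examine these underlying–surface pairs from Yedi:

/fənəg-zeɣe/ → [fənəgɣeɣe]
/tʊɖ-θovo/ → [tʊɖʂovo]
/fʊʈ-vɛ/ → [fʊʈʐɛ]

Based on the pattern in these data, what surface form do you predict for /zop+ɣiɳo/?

The data show progressive place assimilation: /z/ → [ɣ] after /g/; /θ/ → [ʂ] after /ɖ/; /v/ → [ʐ] after /ʈ/. In each pair only place changes, matching the preceding consonant, while manner and voice stay constant.
/ɣ/ is a voiced velar fricative. The preceding trigger /p/ is bilabial, so /ɣ/ must become bilabial as well.
A voiced bilabial fricative is [β], so the surface segment is [β].

[zopβiɳo]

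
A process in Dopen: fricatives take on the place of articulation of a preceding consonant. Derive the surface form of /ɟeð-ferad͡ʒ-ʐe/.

/f/ is a voiceless labiodental fricative. The preceding trigger /ð/ is dental, so /f/ must become dental as well.
Changing only its place to dental gives [θ] — the voiceless dental fricative.
The same rule applies at the second boundary: /ʐ/ → [ʒ] next to /d͡ʒ/.

[ɟeðθerad͡ʒʒe]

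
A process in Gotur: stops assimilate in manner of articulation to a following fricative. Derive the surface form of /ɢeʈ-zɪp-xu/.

The rule targets /ʈ/ (voiceless retroflex stop), which sits before the trigger /z/ (fricative).
Changing only its manner to fricative gives [ʂ] — the voiceless retroflex fricative.
The same rule applies at the second boundary: /p/ → [ɸ] next to /x/.

[ɢeʂzɪɸxu]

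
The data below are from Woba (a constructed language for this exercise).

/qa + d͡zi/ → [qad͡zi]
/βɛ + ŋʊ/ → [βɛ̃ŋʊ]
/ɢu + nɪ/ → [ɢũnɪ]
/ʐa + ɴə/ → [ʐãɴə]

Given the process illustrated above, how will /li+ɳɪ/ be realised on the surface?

The data show regressive nasality assimilation (vowel nasalisation): /ɛ/ → [ɛ̃] before /ŋ/; /u/ → [ũ] before /n/; /a/ → [ã] before /ɴ/ — a vowel is nasalised by an immediately following nasal consonant.
No change occurs in [qad͡zi] because the vowel at the boundary is adjacent to an oral consonant, not a nasal (/a/ next to /d͡z/).
The vowel /i/ is adjacent to the following nasal /ɳ/, so it acquires [+nasal] and surfaces as [ĩ].

[lĩɳɪ]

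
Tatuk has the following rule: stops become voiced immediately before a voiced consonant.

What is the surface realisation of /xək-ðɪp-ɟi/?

/k/ is a voiceless velar stop. The following trigger /ð/ is voiced, so /k/ must become voiced as well.
Changing only its voicing to voiced gives [g] — the voiced velar stop.
The same rule applies at the second boundary: /p/ → [b] next to /ɟ/.

[xəgðɪbɟi]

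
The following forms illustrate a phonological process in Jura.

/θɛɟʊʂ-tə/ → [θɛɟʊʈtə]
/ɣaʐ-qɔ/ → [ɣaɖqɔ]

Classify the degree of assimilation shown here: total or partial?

Comparing underlying and surface forms, /ʂ/ → [ʈ] is the alternation; the neighbouring /t/ is constant.
The change fricative → stop matches the manner of the following /t/, identifying this as manner assimilation.
Place and voice are unchanged, so the assimilation is partial, not total.
Checking the remaining alternation: /ʐ/ → [ɖ] before /q/ (fricative → stop, matching a stop) — only manner changes, and always toward the following segment.

partial assimilation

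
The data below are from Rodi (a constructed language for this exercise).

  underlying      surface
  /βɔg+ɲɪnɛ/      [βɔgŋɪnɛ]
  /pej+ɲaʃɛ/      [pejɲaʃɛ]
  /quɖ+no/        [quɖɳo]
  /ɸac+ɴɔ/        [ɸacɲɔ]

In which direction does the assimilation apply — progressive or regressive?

progressive

The segment that alternates is /ɲ/, which surfaces as [ŋ] when adjacent to /g/.
The change palatal → velar matches the place of the preceding /g/, identifying this as place assimilation.
Checking the remaining alternations: /n/ → [ɳ] after /ɖ/ (alveolar → retroflex, matching retroflex); /ɴ/ → [ɲ] after /c/ (uvular → palatal, matching palatal) — only place changes, and always toward the preceding segment.
No alternation appears in [pejɲaʃɛ]: there the adjacent consonants already agree in place (/ɲ/ and /j/ are both palatal), so this form is consistent with the same rule.
The trigger is the preceding segment, so the direction is progressive (perseverative).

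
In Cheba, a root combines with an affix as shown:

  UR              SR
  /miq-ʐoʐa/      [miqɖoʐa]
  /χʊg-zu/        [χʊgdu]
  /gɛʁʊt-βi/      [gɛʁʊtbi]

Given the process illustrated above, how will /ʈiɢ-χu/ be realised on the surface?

The data show progressive manner assimilation: /ʐ/ → [ɖ] after /q/; /z/ → [d] after /g/; /β/ → [b] after /t/. In each pair only manner changes, matching the preceding consonant, while place and voice stay constant.
/χ/ is a voiceless uvular fricative. The preceding trigger /ɢ/ is a stop, so /χ/ must become a stop as well.
A voiceless uvular stop is [q], so the surface segment is [q].

[ʈiɢqu]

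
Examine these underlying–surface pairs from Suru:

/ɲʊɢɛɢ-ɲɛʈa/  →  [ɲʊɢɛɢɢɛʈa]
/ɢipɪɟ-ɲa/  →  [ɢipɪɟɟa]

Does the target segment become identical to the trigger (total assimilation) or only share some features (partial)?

total assimilation

Comparing underlying and surface forms, /ɲ/ → [ɢ] is the alternation; the neighbouring /ɢ/ is constant.
The output [ɢ] is identical to the trigger /ɢ/ — every feature (place, manner, voicing) has been copied — so this is total assimilation.
The other form behaves the same way: /ɲ/ → [ɟ] after /ɟ/ — in each case the output is a copy of the preceding consonant.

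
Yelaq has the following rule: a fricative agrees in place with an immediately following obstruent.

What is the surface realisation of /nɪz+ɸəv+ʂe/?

[nɪβɸəʐʂe]

The rule targets /z/ (voiced alveolar fricative), which sits before the trigger /ɸ/ (bilabial).
Changing only its place to bilabial gives [β] — the voiced bilabial fricative.
At the second juncture, /v/ likewise becomes [ʐ] adjacent to /ʂ/.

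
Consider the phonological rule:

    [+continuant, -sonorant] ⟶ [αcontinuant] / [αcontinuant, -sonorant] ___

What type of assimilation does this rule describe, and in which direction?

progressive manner assimilation

The rule copies [continuant] (continuancy) from the environment onto the target fricatives; since [±continuant] encodes the stop/fricative manner contrast, the assimilating dimension is manner.
The conditioning segment sits to the left of the focus bar, meaning the trigger precedes the segment that changes — progressive assimilation.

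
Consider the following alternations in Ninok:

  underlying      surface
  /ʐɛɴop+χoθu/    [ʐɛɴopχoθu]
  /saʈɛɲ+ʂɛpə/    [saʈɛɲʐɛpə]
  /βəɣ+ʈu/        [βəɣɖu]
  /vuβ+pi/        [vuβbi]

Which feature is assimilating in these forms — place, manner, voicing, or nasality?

The segment that alternates is /ʂ/, which surfaces as [ʐ] when adjacent to /ɲ/.
/ʂ/ is voiceless while /ɲ/ is voiced; the output [ʐ] is voiced, matching the trigger — so the feature that spreads is voicing.
The other alternating forms pattern the same way: /ʈ/ → [ɖ] after /ɣ/ (voiceless → voiced, matching voiced); /p/ → [b] after /β/ (voiceless → voiced, matching voiced) — only voicing changes, and always toward the preceding segment.
No alternation appears in [ʐɛɴopχoθu]: there the adjacent consonants already agree in voicing (/χ/ and /p/ are both voiceless), so this form is consistent with the same rule.

voicing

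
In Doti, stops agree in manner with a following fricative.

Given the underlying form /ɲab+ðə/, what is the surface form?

[ɲaβðə]

/b/ is a voiced bilabial stop. The following trigger /ð/ is a fricative, so /b/ must become a fricative as well.
The voiced bilabial fricative is [β], so /b/ → [β].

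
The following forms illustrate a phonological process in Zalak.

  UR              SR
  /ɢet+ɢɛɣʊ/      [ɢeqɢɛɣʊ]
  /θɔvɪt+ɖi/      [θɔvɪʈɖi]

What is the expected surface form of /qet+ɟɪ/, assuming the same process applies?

The data show regressive place assimilation: /t/ → [q] before /ɢ/; /t/ → [ʈ] before /ɖ/. In each pair only place changes, matching the following consonant, while manner and voice stay constant.
The rule targets /t/ (voiceless alveolar stop), which sits before the trigger /ɟ/ (palatal).
The voiceless palatal stop is [c], so /t/ → [c].

[qecɟɪ]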